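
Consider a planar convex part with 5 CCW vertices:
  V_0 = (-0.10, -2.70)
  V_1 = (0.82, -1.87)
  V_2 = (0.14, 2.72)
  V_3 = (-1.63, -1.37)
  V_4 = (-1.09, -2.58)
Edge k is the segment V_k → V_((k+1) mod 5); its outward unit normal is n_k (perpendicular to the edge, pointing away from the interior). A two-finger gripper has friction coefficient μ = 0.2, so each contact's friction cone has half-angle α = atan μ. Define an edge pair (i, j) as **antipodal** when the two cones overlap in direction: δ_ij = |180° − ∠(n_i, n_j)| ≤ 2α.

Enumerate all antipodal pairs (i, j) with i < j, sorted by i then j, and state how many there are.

count = 1; pairs: (1,3)

α = atan 0.2 = 11.31°;  2α = 22.62°
n_0 = (+0.6699, -0.7425)
n_1 = (+0.9892, +0.1465)
n_2 = (-0.9177, +0.3972)
n_3 = (-0.9132, -0.4075)
n_4 = (-0.1203, -0.9927)
  (0,1): δ = 123.63°  ·
  (0,2): δ = 24.54°  ·
  (0,3): δ = 71.99°  ·
  (0,4): δ = 131.03°  ·
  (1,2): δ = 31.83°  ·
  (1,3): δ = 15.62°  ✓
  (1,4): δ = 74.66°  ·
  (2,3): δ = 132.55°  ·
  (2,4): δ = 73.51°  ·
  (3,4): δ = 120.96°  ·
antipodal pairs: 1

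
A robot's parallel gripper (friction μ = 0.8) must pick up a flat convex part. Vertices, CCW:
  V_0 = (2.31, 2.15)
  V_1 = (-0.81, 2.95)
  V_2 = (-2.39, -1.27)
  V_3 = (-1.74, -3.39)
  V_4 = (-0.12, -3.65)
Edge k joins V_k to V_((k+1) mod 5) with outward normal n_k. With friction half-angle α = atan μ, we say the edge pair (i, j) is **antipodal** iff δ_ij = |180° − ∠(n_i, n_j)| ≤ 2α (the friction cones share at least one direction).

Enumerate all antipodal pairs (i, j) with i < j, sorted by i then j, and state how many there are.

α = atan 0.8 = 38.66°;  2α = 77.32°
n_0 = (+0.2484, +0.9687)
n_1 = (-0.9365, +0.3506)
n_2 = (-0.9561, -0.2931)
n_3 = (-0.1585, -0.9874)
n_4 = (+0.9223, -0.3864)
  (0,1): δ = 96.14°  ·
  (0,2): δ = 58.57°  ✓
  (0,3): δ = 5.26°  ✓
  (0,4): δ = 81.65°  ·
  (1,2): δ = 142.43°  ·
  (1,3): δ = 78.59°  ·
  (1,4): δ = 2.21°  ✓
  (2,3): δ = 116.16°  ·
  (2,4): δ = 39.78°  ✓
  (3,4): δ = 103.61°  ·
antipodal pairs: 4

count = 4; pairs: (0,2), (0,3), (1,4), (2,4)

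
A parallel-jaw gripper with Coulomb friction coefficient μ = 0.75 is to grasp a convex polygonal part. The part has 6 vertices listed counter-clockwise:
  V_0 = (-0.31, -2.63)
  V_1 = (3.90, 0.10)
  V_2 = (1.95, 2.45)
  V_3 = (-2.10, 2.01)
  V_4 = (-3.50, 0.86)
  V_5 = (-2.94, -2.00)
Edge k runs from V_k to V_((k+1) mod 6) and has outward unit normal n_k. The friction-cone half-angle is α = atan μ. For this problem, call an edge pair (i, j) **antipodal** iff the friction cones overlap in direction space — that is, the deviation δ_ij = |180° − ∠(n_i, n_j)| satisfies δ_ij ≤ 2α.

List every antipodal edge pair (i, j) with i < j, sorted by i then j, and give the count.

count = 7; pairs: (0,2), (0,3), (0,4), (1,4), (1,5), (2,5), (3,5)

α = atan 0.75 = 36.87°;  2α = 73.74°
n_0 = (+0.5441, -0.8390)
n_1 = (+0.7696, +0.6386)
n_2 = (-0.1080, +0.9942)
n_3 = (-0.6347, +0.7727)
n_4 = (-0.9814, -0.1922)
n_5 = (-0.2330, -0.9725)
  (0,1): δ = 83.28°  ·
  (0,2): δ = 26.76°  ✓
  (0,3): δ = 6.44°  ✓
  (0,4): δ = 68.12°  ✓
  (0,5): δ = 133.57°  ·
  (1,2): δ = 123.49°  ·
  (1,3): δ = 90.28°  ·
  (1,4): δ = 28.61°  ✓
  (1,5): δ = 36.84°  ✓
  (2,3): δ = 146.80°  ·
  (2,4): δ = 85.12°  ·
  (2,5): δ = 19.67°  ✓
  (3,4): δ = 118.32°  ·
  (3,5): δ = 52.87°  ✓
  (4,5): δ = 114.55°  ·
antipodal pairs: 7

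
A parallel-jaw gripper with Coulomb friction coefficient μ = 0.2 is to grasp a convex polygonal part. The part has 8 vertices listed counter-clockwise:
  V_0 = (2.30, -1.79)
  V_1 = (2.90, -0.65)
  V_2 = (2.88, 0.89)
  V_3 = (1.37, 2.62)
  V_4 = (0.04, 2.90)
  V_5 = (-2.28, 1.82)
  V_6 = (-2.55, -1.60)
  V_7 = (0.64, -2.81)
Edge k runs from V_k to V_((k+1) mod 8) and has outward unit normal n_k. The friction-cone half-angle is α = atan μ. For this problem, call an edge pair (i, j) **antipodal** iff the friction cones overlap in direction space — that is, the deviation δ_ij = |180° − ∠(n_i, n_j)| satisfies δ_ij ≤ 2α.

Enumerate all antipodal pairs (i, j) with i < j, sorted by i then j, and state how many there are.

α = atan 0.2 = 11.31°;  2α = 22.62°
n_0 = (+0.8849, -0.4657)
n_1 = (+0.9999, +0.0130)
n_2 = (+0.7534, +0.6576)
n_3 = (+0.2060, +0.9785)
n_4 = (-0.4220, +0.9066)
n_5 = (-0.9969, +0.0787)
n_6 = (-0.3547, -0.9350)
n_7 = (+0.5235, -0.8520)
  (0,1): δ = 151.50°  ·
  (0,2): δ = 111.13°  ·
  (0,3): δ = 74.13°  ·
  (0,4): δ = 37.28°  ·
  (0,5): δ = 23.24°  ·
  (0,6): δ = 96.99°  ·
  (0,7): δ = 149.33°  ·
  (1,2): δ = 139.63°  ·
  (1,3): δ = 102.63°  ·
  (1,4): δ = 65.78°  ·
  (1,5): δ = 5.26°  ✓
  (1,6): δ = 68.48°  ·
  (1,7): δ = 120.82°  ·
  (2,3): δ = 143.00°  ·
  (2,4): δ = 106.15°  ·
  (2,5): δ = 45.63°  ·
  (2,6): δ = 28.11°  ·
  (2,7): δ = 80.45°  ·
  (3,4): δ = 143.15°  ·
  (3,5): δ = 82.63°  ·
  (3,6): δ = 8.88°  ✓
  (3,7): δ = 43.46°  ·
  (4,5): δ = 119.48°  ·
  (4,6): δ = 45.74°  ·
  (4,7): δ = 6.61°  ✓
  (5,6): δ = 106.26°  ·
  (5,7): δ = 53.92°  ·
  (6,7): δ = 127.66°  ·
antipodal pairs: 3

count = 3; pairs: (1,5), (3,6), (4,7)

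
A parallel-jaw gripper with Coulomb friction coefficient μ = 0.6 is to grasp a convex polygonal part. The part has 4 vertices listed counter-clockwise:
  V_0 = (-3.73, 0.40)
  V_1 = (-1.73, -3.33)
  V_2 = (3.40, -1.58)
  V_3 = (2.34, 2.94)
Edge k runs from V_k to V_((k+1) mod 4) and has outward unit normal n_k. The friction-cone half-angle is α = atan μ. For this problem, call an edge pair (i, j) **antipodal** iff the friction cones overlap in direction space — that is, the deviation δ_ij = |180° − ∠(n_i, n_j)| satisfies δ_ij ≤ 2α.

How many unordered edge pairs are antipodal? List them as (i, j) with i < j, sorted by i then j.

count = 2; pairs: (0,2), (1,3)

α = atan 0.6 = 30.96°;  2α = 61.93°
n_0 = (-0.8813, -0.4725)
n_1 = (+0.3229, -0.9464)
n_2 = (+0.9736, +0.2283)
n_3 = (-0.3860, +0.9225)
  (0,1): δ = 99.36°  ·
  (0,2): δ = 15.00°  ✓
  (0,3): δ = 84.51°  ·
  (1,2): δ = 95.64°  ·
  (1,3): δ = 3.87°  ✓
  (2,3): δ = 80.49°  ·
antipodal pairs: 2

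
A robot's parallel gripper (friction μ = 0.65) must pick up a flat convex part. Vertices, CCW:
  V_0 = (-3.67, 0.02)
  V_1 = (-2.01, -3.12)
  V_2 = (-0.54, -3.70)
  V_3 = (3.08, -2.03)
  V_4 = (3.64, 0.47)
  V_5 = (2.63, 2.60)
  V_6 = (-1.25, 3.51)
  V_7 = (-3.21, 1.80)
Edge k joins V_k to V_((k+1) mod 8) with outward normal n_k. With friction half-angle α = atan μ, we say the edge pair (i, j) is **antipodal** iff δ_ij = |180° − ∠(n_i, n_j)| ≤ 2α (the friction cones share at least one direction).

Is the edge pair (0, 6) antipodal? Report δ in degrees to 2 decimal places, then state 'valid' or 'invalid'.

δ = 103.24°, invalid

α = atan 0.65 = 33.02°;  2α = 66.05°
edge 0: e_0 = (+1.66, -3.14);  n_0 = (-0.8841, -0.4674)
edge 6: e_6 = (-1.96, -1.71);  n_6 = (-0.6574, +0.7535)
∠(n_0, n_6) = 76.76°
δ = |180° − 76.76°| = 103.24°
103.24° > 2α = 66.05°  →  invalid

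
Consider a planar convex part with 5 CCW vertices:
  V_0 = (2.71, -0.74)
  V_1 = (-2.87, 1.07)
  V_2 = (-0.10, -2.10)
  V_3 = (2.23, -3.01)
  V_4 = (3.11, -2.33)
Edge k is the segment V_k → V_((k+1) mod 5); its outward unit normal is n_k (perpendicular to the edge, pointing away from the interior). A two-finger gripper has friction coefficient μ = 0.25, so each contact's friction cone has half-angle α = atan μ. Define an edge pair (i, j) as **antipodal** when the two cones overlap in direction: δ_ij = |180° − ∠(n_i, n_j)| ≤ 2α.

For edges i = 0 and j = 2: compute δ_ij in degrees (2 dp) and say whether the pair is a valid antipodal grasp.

δ = 3.36°, valid

α = atan 0.25 = 14.04°;  2α = 28.07°
edge 0: e_0 = (-5.58, +1.81);  n_0 = (+0.3085, +0.9512)
edge 2: e_2 = (+2.33, -0.91);  n_2 = (-0.3638, -0.9315)
∠(n_0, n_2) = 176.64°
δ = |180° − 176.64°| = 3.36°
3.36° ≤ 2α = 28.07°  →  valid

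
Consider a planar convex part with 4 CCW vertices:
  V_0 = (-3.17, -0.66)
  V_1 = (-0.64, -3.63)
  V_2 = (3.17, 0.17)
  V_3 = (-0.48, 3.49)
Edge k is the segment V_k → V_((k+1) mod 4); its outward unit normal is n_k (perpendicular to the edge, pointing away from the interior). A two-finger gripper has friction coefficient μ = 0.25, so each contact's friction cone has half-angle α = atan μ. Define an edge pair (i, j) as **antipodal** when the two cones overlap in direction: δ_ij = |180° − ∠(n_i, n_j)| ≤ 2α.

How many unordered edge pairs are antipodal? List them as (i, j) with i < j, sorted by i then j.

α = atan 0.25 = 14.04°;  2α = 28.07°
n_0 = (-0.7612, -0.6485)
n_1 = (+0.7062, -0.7080)
n_2 = (+0.6729, +0.7398)
n_3 = (-0.8391, +0.5439)
  (0,1): δ = 85.50°  ·
  (0,2): δ = 7.28°  ✓
  (0,3): δ = 106.62°  ·
  (1,2): δ = 87.21°  ·
  (1,3): δ = 12.12°  ✓
  (2,3): δ = 80.66°  ·
antipodal pairs: 2

count = 2; pairs: (0,2), (1,3)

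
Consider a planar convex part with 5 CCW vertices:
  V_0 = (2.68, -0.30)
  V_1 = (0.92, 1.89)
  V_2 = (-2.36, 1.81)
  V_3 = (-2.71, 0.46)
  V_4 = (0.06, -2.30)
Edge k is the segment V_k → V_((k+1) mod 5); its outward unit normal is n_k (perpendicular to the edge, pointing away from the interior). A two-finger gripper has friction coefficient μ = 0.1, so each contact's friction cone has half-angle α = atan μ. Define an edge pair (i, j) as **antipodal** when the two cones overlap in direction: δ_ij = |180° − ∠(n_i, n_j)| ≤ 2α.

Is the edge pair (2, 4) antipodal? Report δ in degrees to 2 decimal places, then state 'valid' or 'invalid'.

α = atan 0.1 = 5.71°;  2α = 11.42°
edge 2: e_2 = (-0.35, -1.35);  n_2 = (-0.9680, +0.2510)
edge 4: e_4 = (+2.62, +2.00);  n_4 = (+0.6068, -0.7949)
∠(n_2, n_4) = 141.89°
δ = |180° − 141.89°| = 38.11°
38.11° > 2α = 11.42°  →  invalid

δ = 38.11°, invalid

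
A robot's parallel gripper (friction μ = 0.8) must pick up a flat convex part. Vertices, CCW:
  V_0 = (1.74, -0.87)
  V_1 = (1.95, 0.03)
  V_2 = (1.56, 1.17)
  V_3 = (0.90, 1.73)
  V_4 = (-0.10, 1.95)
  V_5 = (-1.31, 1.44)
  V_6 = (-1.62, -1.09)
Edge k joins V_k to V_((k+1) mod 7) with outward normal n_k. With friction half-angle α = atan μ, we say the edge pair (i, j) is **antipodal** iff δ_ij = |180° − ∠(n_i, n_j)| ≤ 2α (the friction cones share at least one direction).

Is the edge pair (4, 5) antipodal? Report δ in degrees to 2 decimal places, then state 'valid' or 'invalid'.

δ = 119.84°, invalid

α = atan 0.8 = 38.66°;  2α = 77.32°
edge 4: e_4 = (-1.21, -0.51);  n_4 = (-0.3884, +0.9215)
edge 5: e_5 = (-0.31, -2.53);  n_5 = (-0.9926, +0.1216)
∠(n_4, n_5) = 60.16°
δ = |180° − 60.16°| = 119.84°
119.84° > 2α = 77.32°  →  invalid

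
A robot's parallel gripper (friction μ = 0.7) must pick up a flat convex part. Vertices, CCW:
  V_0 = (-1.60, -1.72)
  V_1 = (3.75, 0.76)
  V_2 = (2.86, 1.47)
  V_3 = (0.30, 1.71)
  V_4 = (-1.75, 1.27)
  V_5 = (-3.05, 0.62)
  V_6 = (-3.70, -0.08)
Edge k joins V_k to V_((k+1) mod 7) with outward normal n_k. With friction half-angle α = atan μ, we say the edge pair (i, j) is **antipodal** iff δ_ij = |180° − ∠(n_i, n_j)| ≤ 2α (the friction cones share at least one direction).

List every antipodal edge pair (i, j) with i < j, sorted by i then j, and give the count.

count = 9; pairs: (0,1), (0,2), (0,3), (0,4), (0,5), (1,6), (2,6), (3,6), (4,6)

α = atan 0.7 = 34.99°;  2α = 69.98°
n_0 = (+0.4206, -0.9073)
n_1 = (+0.6236, +0.7817)
n_2 = (+0.0933, +0.9956)
n_3 = (-0.2099, +0.9777)
n_4 = (-0.4472, +0.8944)
n_5 = (-0.7328, +0.6805)
n_6 = (-0.6155, -0.7881)
  (0,1): δ = 63.45°  ✓
  (0,2): δ = 30.23°  ✓
  (0,3): δ = 12.76°  ✓
  (0,4): δ = 1.69°  ✓
  (0,5): δ = 22.25°  ✓
  (0,6): δ = 117.14°  ·
  (1,2): δ = 146.77°  ·
  (1,3): δ = 129.30°  ·
  (1,4): δ = 114.85°  ·
  (1,5): δ = 94.30°  ·
  (1,6): δ = 0.59°  ✓
  (2,3): δ = 162.53°  ·
  (2,4): δ = 148.08°  ·
  (2,5): δ = 127.52°  ·
  (2,6): δ = 32.63°  ✓
  (3,4): δ = 165.55°  ·
  (3,5): δ = 144.99°  ·
  (3,6): δ = 50.10°  ✓
  (4,5): δ = 159.44°  ·
  (4,6): δ = 64.55°  ✓
  (5,6): δ = 85.11°  ·
antipodal pairs: 9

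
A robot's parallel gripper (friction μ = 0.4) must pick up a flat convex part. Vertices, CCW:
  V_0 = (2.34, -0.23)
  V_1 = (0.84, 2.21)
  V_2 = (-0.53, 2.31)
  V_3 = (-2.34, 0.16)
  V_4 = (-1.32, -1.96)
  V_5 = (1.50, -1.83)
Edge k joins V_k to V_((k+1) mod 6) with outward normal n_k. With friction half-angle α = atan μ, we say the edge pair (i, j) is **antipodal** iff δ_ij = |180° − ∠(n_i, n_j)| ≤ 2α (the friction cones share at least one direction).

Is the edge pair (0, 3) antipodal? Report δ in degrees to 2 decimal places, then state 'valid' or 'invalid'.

δ = 5.89°, valid

α = atan 0.4 = 21.80°;  2α = 43.60°
edge 0: e_0 = (-1.50, +2.44);  n_0 = (+0.8519, +0.5237)
edge 3: e_3 = (+1.02, -2.12);  n_3 = (-0.9011, -0.4336)
∠(n_0, n_3) = 174.11°
δ = |180° − 174.11°| = 5.89°
5.89° ≤ 2α = 43.60°  →  valid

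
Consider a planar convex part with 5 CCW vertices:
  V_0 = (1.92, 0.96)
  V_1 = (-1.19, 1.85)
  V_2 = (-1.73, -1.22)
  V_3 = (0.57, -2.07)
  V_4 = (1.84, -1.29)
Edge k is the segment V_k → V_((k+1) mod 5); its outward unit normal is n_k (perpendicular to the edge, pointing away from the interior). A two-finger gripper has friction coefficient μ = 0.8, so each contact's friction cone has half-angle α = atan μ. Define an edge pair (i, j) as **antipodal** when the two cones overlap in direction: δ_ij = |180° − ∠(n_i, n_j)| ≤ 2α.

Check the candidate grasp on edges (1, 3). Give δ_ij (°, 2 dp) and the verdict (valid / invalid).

α = atan 0.8 = 38.66°;  2α = 77.32°
edge 1: e_1 = (-0.54, -3.07);  n_1 = (-0.9849, +0.1732)
edge 3: e_3 = (+1.27, +0.78);  n_3 = (+0.5233, -0.8521)
∠(n_1, n_3) = 131.53°
δ = |180° − 131.53°| = 48.47°
48.47° ≤ 2α = 77.32°  →  valid

δ = 48.47°, valid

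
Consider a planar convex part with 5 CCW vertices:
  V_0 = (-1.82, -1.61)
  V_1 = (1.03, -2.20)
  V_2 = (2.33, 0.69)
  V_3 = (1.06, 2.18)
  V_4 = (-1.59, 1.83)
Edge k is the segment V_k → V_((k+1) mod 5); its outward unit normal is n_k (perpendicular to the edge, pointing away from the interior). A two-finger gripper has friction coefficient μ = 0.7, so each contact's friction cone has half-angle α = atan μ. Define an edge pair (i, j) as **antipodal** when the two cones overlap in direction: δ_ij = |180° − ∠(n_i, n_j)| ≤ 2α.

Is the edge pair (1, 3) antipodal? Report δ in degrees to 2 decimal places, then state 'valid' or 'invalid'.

α = atan 0.7 = 34.99°;  2α = 69.98°
edge 1: e_1 = (+1.30, +2.89);  n_1 = (+0.9120, -0.4102)
edge 3: e_3 = (-2.65, -0.35);  n_3 = (-0.1309, +0.9914)
∠(n_1, n_3) = 121.74°
δ = |180° − 121.74°| = 58.26°
58.26° ≤ 2α = 69.98°  →  valid

δ = 58.26°, valid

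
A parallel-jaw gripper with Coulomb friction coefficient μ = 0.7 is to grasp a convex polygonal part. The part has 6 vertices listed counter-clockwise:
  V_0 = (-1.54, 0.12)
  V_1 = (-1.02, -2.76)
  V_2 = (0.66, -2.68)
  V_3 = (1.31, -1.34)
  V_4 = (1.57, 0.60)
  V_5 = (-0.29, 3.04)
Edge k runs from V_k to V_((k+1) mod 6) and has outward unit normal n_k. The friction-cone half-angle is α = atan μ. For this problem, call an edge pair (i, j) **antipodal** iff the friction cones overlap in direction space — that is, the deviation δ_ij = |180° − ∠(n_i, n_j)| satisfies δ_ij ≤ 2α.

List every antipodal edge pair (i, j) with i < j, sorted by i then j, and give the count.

α = atan 0.7 = 34.99°;  2α = 69.98°
n_0 = (-0.9841, -0.1777)
n_1 = (+0.0476, -0.9989)
n_2 = (+0.8997, -0.4364)
n_3 = (+0.9911, -0.1328)
n_4 = (+0.7953, +0.6062)
n_5 = (-0.9193, +0.3935)
  (0,1): δ = 97.51°  ·
  (0,2): δ = 36.11°  ✓
  (0,3): δ = 17.87°  ✓
  (0,4): δ = 27.08°  ✓
  (0,5): δ = 146.59°  ·
  (1,2): δ = 118.60°  ·
  (1,3): δ = 100.36°  ·
  (1,4): δ = 55.41°  ✓
  (1,5): δ = 64.10°  ✓
  (2,3): δ = 161.76°  ·
  (2,4): δ = 116.81°  ·
  (2,5): δ = 2.70°  ✓
  (3,4): δ = 135.05°  ·
  (3,5): δ = 15.54°  ✓
  (4,5): δ = 60.49°  ✓
antipodal pairs: 8

count = 8; pairs: (0,2), (0,3), (0,4), (1,4), (1,5), (2,5), (3,5), (4,5)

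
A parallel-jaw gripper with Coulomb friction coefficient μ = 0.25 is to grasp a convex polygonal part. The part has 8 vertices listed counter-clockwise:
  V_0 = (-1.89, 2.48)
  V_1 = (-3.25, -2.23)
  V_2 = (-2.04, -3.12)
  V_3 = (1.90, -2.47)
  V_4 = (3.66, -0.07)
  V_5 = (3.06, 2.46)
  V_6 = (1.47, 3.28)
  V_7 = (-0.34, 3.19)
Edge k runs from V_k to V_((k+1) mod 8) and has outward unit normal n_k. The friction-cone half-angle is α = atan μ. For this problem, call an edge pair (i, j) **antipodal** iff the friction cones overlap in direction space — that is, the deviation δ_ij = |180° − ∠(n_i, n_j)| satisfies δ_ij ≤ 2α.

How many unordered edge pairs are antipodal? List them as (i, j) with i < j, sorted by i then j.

α = atan 0.25 = 14.04°;  2α = 28.07°
n_0 = (-0.9608, +0.2774)
n_1 = (-0.5925, -0.8056)
n_2 = (+0.1628, -0.9867)
n_3 = (+0.8064, -0.5914)
n_4 = (+0.9730, +0.2308)
n_5 = (+0.4584, +0.8888)
n_6 = (-0.0497, +0.9988)
n_7 = (-0.4165, +0.9092)
  (0,1): δ = 110.23°  ·
  (0,2): δ = 64.53°  ·
  (0,3): δ = 20.15°  ✓
  (0,4): δ = 29.45°  ·
  (0,5): δ = 78.82°  ·
  (0,6): δ = 108.95°  ·
  (0,7): δ = 130.72°  ·
  (1,2): δ = 134.30°  ·
  (1,3): δ = 89.92°  ·
  (1,4): δ = 40.32°  ·
  (1,5): δ = 9.05°  ✓
  (1,6): δ = 39.18°  ·
  (1,7): δ = 60.95°  ·
  (2,3): δ = 135.62°  ·
  (2,4): δ = 86.03°  ·
  (2,5): δ = 36.65°  ·
  (2,6): δ = 6.52°  ✓
  (2,7): δ = 15.24°  ✓
  (3,4): δ = 130.40°  ·
  (3,5): δ = 81.03°  ·
  (3,6): δ = 50.90°  ·
  (3,7): δ = 29.14°  ·
  (4,5): δ = 130.62°  ·
  (4,6): δ = 100.49°  ·
  (4,7): δ = 78.73°  ·
  (5,6): δ = 149.87°  ·
  (5,7): δ = 128.11°  ·
  (6,7): δ = 158.24°  ·
antipodal pairs: 4

count = 4; pairs: (0,3), (1,5), (2,6), (2,7)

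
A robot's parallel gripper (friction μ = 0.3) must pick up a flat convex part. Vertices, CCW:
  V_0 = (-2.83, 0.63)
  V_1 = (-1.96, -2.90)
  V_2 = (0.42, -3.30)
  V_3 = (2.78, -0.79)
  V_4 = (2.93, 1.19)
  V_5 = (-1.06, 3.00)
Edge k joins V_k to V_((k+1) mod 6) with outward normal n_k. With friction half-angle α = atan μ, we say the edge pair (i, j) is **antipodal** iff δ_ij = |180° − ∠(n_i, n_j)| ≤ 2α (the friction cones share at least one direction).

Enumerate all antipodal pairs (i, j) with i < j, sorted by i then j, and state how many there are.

α = atan 0.3 = 16.70°;  2α = 33.40°
n_0 = (-0.9709, -0.2393)
n_1 = (-0.1657, -0.9862)
n_2 = (+0.7285, -0.6850)
n_3 = (+0.9971, -0.0755)
n_4 = (+0.4131, +0.9107)
n_5 = (-0.8012, +0.5984)
  (0,1): δ = 113.39°  ·
  (0,2): δ = 57.08°  ·
  (0,3): δ = 18.18°  ✓
  (0,4): δ = 51.75°  ·
  (0,5): δ = 129.40°  ·
  (1,2): δ = 123.70°  ·
  (1,3): δ = 84.79°  ·
  (1,4): δ = 14.86°  ✓
  (1,5): δ = 62.79°  ·
  (2,3): δ = 141.10°  ·
  (2,4): δ = 71.16°  ·
  (2,5): δ = 6.48°  ✓
  (3,4): δ = 110.07°  ·
  (3,5): δ = 32.42°  ✓
  (4,5): δ = 102.35°  ·
antipodal pairs: 4

count = 4; pairs: (0,3), (1,4), (2,5), (3,5)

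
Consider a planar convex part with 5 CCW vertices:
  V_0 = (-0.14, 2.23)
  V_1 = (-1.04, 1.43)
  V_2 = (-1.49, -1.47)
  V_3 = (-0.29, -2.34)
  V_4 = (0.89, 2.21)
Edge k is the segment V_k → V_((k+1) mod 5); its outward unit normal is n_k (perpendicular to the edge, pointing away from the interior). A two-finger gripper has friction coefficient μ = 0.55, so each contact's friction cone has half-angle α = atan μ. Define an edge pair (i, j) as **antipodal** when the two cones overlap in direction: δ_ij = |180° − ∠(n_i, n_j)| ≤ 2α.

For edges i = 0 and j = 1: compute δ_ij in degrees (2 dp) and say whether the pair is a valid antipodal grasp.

δ = 140.45°, invalid

α = atan 0.55 = 28.81°;  2α = 57.62°
edge 0: e_0 = (-0.90, -0.80);  n_0 = (-0.6644, +0.7474)
edge 1: e_1 = (-0.45, -2.90);  n_1 = (-0.9882, +0.1533)
∠(n_0, n_1) = 39.55°
δ = |180° − 39.55°| = 140.45°
140.45° > 2α = 57.62°  →  invalid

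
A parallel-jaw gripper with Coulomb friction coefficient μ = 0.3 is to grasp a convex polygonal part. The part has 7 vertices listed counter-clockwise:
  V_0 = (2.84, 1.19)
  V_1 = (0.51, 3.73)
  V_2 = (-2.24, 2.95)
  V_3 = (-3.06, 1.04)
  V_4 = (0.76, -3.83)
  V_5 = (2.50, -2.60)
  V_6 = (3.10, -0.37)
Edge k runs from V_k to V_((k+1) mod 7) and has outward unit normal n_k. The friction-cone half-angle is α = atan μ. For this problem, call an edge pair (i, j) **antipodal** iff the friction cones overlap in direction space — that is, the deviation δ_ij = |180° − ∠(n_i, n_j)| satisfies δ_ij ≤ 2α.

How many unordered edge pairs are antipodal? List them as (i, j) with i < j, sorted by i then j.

α = atan 0.3 = 16.70°;  2α = 33.40°
n_0 = (+0.7369, +0.6760)
n_1 = (-0.2729, +0.9621)
n_2 = (-0.9189, +0.3945)
n_3 = (-0.7868, -0.6172)
n_4 = (+0.5772, -0.8166)
n_5 = (+0.9657, -0.2598)
n_6 = (+0.9864, +0.1644)
  (0,1): δ = 116.70°  ·
  (0,2): δ = 65.77°  ·
  (0,3): δ = 4.42°  ✓
  (0,4): δ = 82.73°  ·
  (0,5): δ = 122.41°  ·
  (0,6): δ = 146.93°  ·
  (1,2): δ = 129.07°  ·
  (1,3): δ = 67.72°  ·
  (1,4): δ = 19.42°  ✓
  (1,5): δ = 59.11°  ·
  (1,6): δ = 83.63°  ·
  (2,3): δ = 118.65°  ·
  (2,4): δ = 31.51°  ✓
  (2,5): δ = 8.18°  ✓
  (2,6): δ = 32.70°  ✓
  (3,4): δ = 92.85°  ·
  (3,5): δ = 53.17°  ·
  (3,6): δ = 28.65°  ✓
  (4,5): δ = 140.32°  ·
  (4,6): δ = 115.79°  ·
  (5,6): δ = 155.48°  ·
antipodal pairs: 6

count = 6; pairs: (0,3), (1,4), (2,4), (2,5), (2,6), (3,6)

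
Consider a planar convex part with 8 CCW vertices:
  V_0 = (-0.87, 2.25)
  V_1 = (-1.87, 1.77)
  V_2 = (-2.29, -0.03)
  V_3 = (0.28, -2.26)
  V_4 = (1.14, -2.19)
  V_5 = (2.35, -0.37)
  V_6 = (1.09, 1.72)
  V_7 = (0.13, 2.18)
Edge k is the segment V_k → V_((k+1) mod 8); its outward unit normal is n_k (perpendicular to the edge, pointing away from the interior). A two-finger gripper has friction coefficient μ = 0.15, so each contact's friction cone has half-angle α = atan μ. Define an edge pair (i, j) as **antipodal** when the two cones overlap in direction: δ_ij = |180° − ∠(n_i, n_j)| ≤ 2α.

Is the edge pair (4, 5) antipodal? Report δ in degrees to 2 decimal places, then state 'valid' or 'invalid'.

α = atan 0.15 = 8.53°;  2α = 17.06°
edge 4: e_4 = (+1.21, +1.82);  n_4 = (+0.8328, -0.5536)
edge 5: e_5 = (-1.26, +2.09);  n_5 = (+0.8564, +0.5163)
∠(n_4, n_5) = 64.70°
δ = |180° − 64.70°| = 115.30°
115.30° > 2α = 17.06°  →  invalid

δ = 115.30°, invalid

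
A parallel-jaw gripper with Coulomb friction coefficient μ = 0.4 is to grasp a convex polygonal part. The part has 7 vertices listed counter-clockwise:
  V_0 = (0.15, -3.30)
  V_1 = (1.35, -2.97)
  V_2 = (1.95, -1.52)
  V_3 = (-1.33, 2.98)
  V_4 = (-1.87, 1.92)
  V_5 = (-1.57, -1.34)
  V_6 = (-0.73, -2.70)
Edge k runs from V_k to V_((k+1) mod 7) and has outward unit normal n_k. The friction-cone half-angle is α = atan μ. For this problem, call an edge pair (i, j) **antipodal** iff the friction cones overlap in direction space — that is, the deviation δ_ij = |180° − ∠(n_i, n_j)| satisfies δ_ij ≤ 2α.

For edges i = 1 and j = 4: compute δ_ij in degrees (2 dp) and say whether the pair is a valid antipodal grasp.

α = atan 0.4 = 21.80°;  2α = 43.60°
edge 1: e_1 = (+0.60, +1.45);  n_1 = (+0.9240, -0.3824)
edge 4: e_4 = (+0.30, -3.26);  n_4 = (-0.9958, -0.0916)
∠(n_1, n_4) = 152.26°
δ = |180° − 152.26°| = 27.74°
27.74° ≤ 2α = 43.60°  →  valid

δ = 27.74°, valid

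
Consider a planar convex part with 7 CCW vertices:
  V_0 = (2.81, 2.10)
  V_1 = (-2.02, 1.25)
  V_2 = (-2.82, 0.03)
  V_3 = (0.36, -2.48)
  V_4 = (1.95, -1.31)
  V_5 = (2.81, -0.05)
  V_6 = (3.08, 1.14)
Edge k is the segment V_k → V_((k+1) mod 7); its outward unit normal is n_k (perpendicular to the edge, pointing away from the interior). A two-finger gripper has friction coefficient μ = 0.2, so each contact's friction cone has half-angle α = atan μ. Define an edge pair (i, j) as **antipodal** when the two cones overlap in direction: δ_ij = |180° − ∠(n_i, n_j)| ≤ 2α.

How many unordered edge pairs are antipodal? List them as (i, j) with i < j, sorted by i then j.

count = 3; pairs: (1,3), (1,4), (1,5)

α = atan 0.2 = 11.31°;  2α = 22.62°
n_0 = (-0.1733, +0.9849)
n_1 = (-0.8362, +0.5484)
n_2 = (-0.6196, -0.7849)
n_3 = (+0.5927, -0.8054)
n_4 = (+0.8259, -0.5637)
n_5 = (+0.9752, -0.2213)
n_6 = (+0.9627, +0.2707)
  (0,1): δ = 133.24°  ·
  (0,2): δ = 48.27°  ·
  (0,3): δ = 26.37°  ·
  (0,4): δ = 45.70°  ·
  (0,5): δ = 67.24°  ·
  (0,6): δ = 95.73°  ·
  (1,2): δ = 95.03°  ·
  (1,3): δ = 20.40°  ✓
  (1,4): δ = 1.06°  ✓
  (1,5): δ = 20.47°  ✓
  (1,6): δ = 48.96°  ·
  (2,3): δ = 105.37°  ·
  (2,4): δ = 86.03°  ·
  (2,5): δ = 64.50°  ·
  (2,6): δ = 36.01°  ·
  (3,4): δ = 160.66°  ·
  (3,5): δ = 139.13°  ·
  (3,6): δ = 110.64°  ·
  (4,5): δ = 158.47°  ·
  (4,6): δ = 129.98°  ·
  (5,6): δ = 151.51°  ·
antipodal pairs: 3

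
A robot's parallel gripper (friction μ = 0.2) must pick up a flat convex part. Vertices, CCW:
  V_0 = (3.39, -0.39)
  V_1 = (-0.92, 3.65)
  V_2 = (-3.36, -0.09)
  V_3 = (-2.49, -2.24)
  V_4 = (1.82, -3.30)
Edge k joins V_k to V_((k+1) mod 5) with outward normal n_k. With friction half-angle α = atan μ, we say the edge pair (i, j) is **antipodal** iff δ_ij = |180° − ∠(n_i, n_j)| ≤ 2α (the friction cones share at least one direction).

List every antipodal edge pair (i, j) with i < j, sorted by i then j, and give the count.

count = 1; pairs: (1,4)

α = atan 0.2 = 11.31°;  2α = 22.62°
n_0 = (+0.6839, +0.7296)
n_1 = (-0.8375, +0.5464)
n_2 = (-0.9270, -0.3751)
n_3 = (-0.2388, -0.9711)
n_4 = (+0.8801, -0.4748)
  (0,1): δ = 79.97°  ·
  (0,2): δ = 24.82°  ·
  (0,3): δ = 29.33°  ·
  (0,4): δ = 104.80°  ·
  (1,2): δ = 124.85°  ·
  (1,3): δ = 70.70°  ·
  (1,4): δ = 4.77°  ✓
  (2,3): δ = 125.85°  ·
  (2,4): δ = 50.38°  ·
  (3,4): δ = 104.53°  ·
antipodal pairs: 1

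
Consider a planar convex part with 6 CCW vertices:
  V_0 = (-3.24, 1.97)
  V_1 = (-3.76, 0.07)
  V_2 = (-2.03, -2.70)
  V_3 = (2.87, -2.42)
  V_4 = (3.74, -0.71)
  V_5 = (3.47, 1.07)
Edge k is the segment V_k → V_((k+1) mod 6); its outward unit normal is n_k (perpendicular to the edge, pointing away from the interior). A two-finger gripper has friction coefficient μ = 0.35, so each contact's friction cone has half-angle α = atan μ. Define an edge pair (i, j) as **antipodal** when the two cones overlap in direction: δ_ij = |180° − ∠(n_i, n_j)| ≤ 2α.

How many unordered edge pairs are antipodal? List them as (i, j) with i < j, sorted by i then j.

count = 4; pairs: (0,3), (0,4), (1,4), (2,5)

α = atan 0.35 = 19.29°;  2α = 38.58°
n_0 = (-0.9645, +0.2640)
n_1 = (-0.8482, -0.5297)
n_2 = (+0.0570, -0.9984)
n_3 = (+0.8913, -0.4535)
n_4 = (+0.9887, +0.1500)
n_5 = (+0.1329, +0.9911)
  (0,1): δ = 132.71°  ·
  (0,2): δ = 71.42°  ·
  (0,3): δ = 11.66°  ✓
  (0,4): δ = 23.93°  ✓
  (0,5): δ = 97.67°  ·
  (1,2): δ = 118.72°  ·
  (1,3): δ = 58.95°  ·
  (1,4): δ = 23.36°  ✓
  (1,5): δ = 50.37°  ·
  (2,3): δ = 120.24°  ·
  (2,4): δ = 84.65°  ·
  (2,5): δ = 10.91°  ✓
  (3,4): δ = 144.41°  ·
  (3,5): δ = 70.67°  ·
  (4,5): δ = 106.26°  ·
antipodal pairs: 4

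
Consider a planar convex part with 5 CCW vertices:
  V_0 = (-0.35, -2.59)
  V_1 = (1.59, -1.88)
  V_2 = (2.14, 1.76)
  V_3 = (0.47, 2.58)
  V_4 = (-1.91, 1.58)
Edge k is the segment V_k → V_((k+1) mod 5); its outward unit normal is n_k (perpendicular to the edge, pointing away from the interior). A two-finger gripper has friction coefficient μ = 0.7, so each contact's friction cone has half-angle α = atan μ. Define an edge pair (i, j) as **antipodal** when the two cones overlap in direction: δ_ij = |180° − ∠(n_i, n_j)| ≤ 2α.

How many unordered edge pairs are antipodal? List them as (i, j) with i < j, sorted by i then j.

α = atan 0.7 = 34.99°;  2α = 69.98°
n_0 = (+0.3437, -0.9391)
n_1 = (+0.9888, -0.1494)
n_2 = (+0.4408, +0.8976)
n_3 = (-0.3874, +0.9219)
n_4 = (-0.9366, -0.3504)
  (0,1): δ = 118.69°  ·
  (0,2): δ = 46.25°  ✓
  (0,3): δ = 2.69°  ✓
  (0,4): δ = 90.41°  ·
  (1,2): δ = 107.56°  ·
  (1,3): δ = 58.62°  ✓
  (1,4): δ = 29.10°  ✓
  (2,3): δ = 131.06°  ·
  (2,4): δ = 43.34°  ✓
  (3,4): δ = 92.28°  ·
antipodal pairs: 5

count = 5; pairs: (0,2), (0,3), (1,3), (1,4), (2,4)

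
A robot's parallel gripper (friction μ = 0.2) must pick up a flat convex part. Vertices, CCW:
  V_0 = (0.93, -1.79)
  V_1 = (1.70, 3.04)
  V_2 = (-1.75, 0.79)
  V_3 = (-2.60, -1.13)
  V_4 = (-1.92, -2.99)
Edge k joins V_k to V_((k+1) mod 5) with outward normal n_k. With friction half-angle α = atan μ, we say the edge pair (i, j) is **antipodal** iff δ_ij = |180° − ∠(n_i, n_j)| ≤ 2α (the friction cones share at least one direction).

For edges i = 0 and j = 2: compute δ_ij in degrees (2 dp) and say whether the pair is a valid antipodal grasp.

δ = 14.82°, valid

α = atan 0.2 = 11.31°;  2α = 22.62°
edge 0: e_0 = (+0.77, +4.83);  n_0 = (+0.9875, -0.1574)
edge 2: e_2 = (-0.85, -1.92);  n_2 = (-0.9144, +0.4048)
∠(n_0, n_2) = 165.18°
δ = |180° − 165.18°| = 14.82°
14.82° ≤ 2α = 22.62°  →  valid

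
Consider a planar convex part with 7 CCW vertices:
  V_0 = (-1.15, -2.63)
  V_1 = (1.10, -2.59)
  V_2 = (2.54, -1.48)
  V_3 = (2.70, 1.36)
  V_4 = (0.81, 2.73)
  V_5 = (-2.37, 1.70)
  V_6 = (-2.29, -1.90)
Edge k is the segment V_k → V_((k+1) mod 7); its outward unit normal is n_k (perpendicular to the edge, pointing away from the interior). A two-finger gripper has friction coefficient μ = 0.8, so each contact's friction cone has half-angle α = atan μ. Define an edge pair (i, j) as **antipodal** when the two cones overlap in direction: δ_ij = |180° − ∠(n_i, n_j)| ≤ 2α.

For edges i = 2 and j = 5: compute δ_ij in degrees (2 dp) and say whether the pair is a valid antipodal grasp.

δ = 4.50°, valid

α = atan 0.8 = 38.66°;  2α = 77.32°
edge 2: e_2 = (+0.16, +2.84);  n_2 = (+0.9984, -0.0562)
edge 5: e_5 = (+0.08, -3.60);  n_5 = (-0.9998, -0.0222)
∠(n_2, n_5) = 175.50°
δ = |180° − 175.50°| = 4.50°
4.50° ≤ 2α = 77.32°  →  valid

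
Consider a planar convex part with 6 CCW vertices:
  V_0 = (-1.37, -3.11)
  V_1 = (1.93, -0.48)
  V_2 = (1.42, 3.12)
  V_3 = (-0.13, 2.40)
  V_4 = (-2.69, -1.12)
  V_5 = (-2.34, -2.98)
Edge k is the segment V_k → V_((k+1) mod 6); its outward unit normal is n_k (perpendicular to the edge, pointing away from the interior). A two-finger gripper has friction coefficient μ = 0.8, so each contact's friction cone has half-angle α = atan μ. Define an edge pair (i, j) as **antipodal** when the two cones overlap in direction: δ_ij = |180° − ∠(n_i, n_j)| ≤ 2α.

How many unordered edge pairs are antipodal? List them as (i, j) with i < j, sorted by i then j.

count = 9; pairs: (0,2), (0,3), (0,4), (1,2), (1,3), (1,4), (1,5), (2,5), (3,5)

α = atan 0.8 = 38.66°;  2α = 77.32°
n_0 = (+0.6232, -0.7820)
n_1 = (+0.9901, +0.1403)
n_2 = (-0.4213, +0.9069)
n_3 = (-0.8087, +0.5882)
n_4 = (-0.9828, -0.1849)
n_5 = (-0.1328, -0.9911)
  (0,1): δ = 120.49°  ·
  (0,2): δ = 13.64°  ✓
  (0,3): δ = 15.42°  ✓
  (0,4): δ = 62.10°  ✓
  (0,5): δ = 133.81°  ·
  (1,2): δ = 73.15°  ✓
  (1,3): δ = 44.09°  ✓
  (1,4): δ = 2.59°  ✓
  (1,5): δ = 74.30°  ✓
  (2,3): δ = 150.94°  ·
  (2,4): δ = 104.26°  ·
  (2,5): δ = 32.55°  ✓
  (3,4): δ = 133.32°  ·
  (3,5): δ = 61.61°  ✓
  (4,5): δ = 108.29°  ·
antipodal pairs: 9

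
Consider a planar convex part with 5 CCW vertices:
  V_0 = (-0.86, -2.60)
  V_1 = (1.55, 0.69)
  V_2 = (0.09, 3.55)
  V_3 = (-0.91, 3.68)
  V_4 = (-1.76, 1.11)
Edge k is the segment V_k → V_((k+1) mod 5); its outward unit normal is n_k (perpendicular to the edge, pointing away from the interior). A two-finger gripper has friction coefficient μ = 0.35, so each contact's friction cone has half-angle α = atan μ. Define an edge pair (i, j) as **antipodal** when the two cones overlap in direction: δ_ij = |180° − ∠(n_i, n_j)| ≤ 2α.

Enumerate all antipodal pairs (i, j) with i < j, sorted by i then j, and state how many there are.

count = 2; pairs: (0,3), (1,4)

α = atan 0.35 = 19.29°;  2α = 38.58°
n_0 = (+0.8067, -0.5909)
n_1 = (+0.8907, +0.4547)
n_2 = (+0.1289, +0.9917)
n_3 = (-0.9494, +0.3140)
n_4 = (-0.9718, -0.2357)
  (0,1): δ = 116.73°  ·
  (0,2): δ = 61.18°  ·
  (0,3): δ = 17.92°  ✓
  (0,4): δ = 49.86°  ·
  (1,2): δ = 124.45°  ·
  (1,3): δ = 45.34°  ·
  (1,4): δ = 13.41°  ✓
  (2,3): δ = 100.89°  ·
  (2,4): δ = 68.96°  ·
  (3,4): δ = 148.06°  ·
antipodal pairs: 2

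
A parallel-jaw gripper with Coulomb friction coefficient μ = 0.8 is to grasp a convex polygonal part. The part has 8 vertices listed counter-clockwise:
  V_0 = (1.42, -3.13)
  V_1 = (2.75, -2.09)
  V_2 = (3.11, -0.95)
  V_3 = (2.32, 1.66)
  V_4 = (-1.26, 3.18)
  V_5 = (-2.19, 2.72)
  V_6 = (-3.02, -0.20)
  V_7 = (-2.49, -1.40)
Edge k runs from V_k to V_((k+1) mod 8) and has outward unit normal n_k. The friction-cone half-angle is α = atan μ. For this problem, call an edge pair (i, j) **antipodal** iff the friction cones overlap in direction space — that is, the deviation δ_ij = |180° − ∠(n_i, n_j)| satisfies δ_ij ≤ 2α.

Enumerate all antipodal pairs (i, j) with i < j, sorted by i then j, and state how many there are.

count = 13; pairs: (0,3), (0,4), (0,5), (0,6), (1,4), (1,5), (1,6), (2,5), (2,6), (2,7), (3,6), (3,7), (4,7)

α = atan 0.8 = 38.66°;  2α = 77.32°
n_0 = (+0.6160, -0.7878)
n_1 = (+0.9536, -0.3011)
n_2 = (+0.9571, +0.2897)
n_3 = (+0.3908, +0.9205)
n_4 = (-0.4434, +0.8963)
n_5 = (-0.9619, +0.2734)
n_6 = (-0.9148, -0.4040)
n_7 = (-0.4046, -0.9145)
  (0,1): δ = 145.55°  ·
  (0,2): δ = 111.18°  ·
  (0,3): δ = 61.03°  ✓
  (0,4): δ = 11.71°  ✓
  (0,5): δ = 36.11°  ✓
  (0,6): δ = 75.81°  ✓
  (0,7): δ = 118.11°  ·
  (1,2): δ = 145.63°  ·
  (1,3): δ = 95.48°  ·
  (1,4): δ = 46.16°  ✓
  (1,5): δ = 1.66°  ✓
  (1,6): δ = 41.36°  ✓
  (1,7): δ = 83.66°  ·
  (2,3): δ = 129.85°  ·
  (2,4): δ = 80.52°  ·
  (2,5): δ = 32.71°  ✓
  (2,6): δ = 6.99°  ✓
  (2,7): δ = 49.29°  ✓
  (3,4): δ = 130.68°  ·
  (3,5): δ = 82.86°  ·
  (3,6): δ = 43.17°  ✓
  (3,7): δ = 0.86°  ✓
  (4,5): δ = 132.19°  ·
  (4,6): δ = 92.49°  ·
  (4,7): δ = 50.19°  ✓
  (5,6): δ = 140.30°  ·
  (5,7): δ = 98.00°  ·
  (6,7): δ = 137.70°  ·
antipodal pairs: 13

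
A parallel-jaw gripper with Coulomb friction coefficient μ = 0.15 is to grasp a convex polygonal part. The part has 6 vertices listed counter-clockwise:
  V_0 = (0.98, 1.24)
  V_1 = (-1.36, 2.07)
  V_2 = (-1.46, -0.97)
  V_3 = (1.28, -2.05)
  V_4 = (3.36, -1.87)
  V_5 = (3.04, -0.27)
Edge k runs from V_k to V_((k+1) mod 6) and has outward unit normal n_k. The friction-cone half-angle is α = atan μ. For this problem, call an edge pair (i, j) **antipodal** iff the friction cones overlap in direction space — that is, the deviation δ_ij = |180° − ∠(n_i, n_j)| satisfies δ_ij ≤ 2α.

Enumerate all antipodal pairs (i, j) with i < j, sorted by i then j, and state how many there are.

count = 3; pairs: (0,2), (1,4), (2,5)

α = atan 0.15 = 8.53°;  2α = 17.06°
n_0 = (+0.3343, +0.9425)
n_1 = (-0.9995, +0.0329)
n_2 = (-0.3667, -0.9303)
n_3 = (+0.0862, -0.9963)
n_4 = (+0.9806, +0.1961)
n_5 = (+0.5912, +0.8065)
  (0,1): δ = 72.35°  ·
  (0,2): δ = 1.98°  ✓
  (0,3): δ = 24.48°  ·
  (0,4): δ = 120.84°  ·
  (0,5): δ = 163.29°  ·
  (1,2): δ = 109.63°  ·
  (1,3): δ = 83.17°  ·
  (1,4): δ = 13.19°  ✓
  (1,5): δ = 55.64°  ·
  (2,3): δ = 153.54°  ·
  (2,4): δ = 57.18°  ·
  (2,5): δ = 14.73°  ✓
  (3,4): δ = 83.64°  ·
  (3,5): δ = 41.19°  ·
  (4,5): δ = 137.55°  ·
antipodal pairs: 3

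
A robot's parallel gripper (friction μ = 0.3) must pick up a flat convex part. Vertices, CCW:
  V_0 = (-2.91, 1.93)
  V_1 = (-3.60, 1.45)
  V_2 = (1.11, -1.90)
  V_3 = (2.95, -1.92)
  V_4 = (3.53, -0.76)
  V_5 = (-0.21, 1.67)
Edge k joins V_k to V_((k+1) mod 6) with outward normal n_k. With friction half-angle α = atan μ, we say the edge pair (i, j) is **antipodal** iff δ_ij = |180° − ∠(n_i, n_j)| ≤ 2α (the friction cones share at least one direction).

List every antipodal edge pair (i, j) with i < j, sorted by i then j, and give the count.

count = 5; pairs: (0,3), (1,4), (1,5), (2,4), (2,5)

α = atan 0.3 = 16.70°;  2α = 33.40°
n_0 = (-0.5711, +0.8209)
n_1 = (-0.5796, -0.8149)
n_2 = (-0.0109, -0.9999)
n_3 = (+0.8944, -0.4472)
n_4 = (+0.5448, +0.8385)
n_5 = (+0.0959, +0.9954)
  (0,1): δ = 70.25°  ·
  (0,2): δ = 35.45°  ·
  (0,3): δ = 28.61°  ✓
  (0,4): δ = 112.16°  ·
  (0,5): δ = 139.68°  ·
  (1,2): δ = 145.20°  ·
  (1,3): δ = 81.14°  ·
  (1,4): δ = 2.41°  ✓
  (1,5): δ = 29.92°  ✓
  (2,3): δ = 115.94°  ·
  (2,4): δ = 32.39°  ✓
  (2,5): δ = 4.88°  ✓
  (3,4): δ = 96.45°  ·
  (3,5): δ = 68.94°  ·
  (4,5): δ = 152.49°  ·
antipodal pairs: 5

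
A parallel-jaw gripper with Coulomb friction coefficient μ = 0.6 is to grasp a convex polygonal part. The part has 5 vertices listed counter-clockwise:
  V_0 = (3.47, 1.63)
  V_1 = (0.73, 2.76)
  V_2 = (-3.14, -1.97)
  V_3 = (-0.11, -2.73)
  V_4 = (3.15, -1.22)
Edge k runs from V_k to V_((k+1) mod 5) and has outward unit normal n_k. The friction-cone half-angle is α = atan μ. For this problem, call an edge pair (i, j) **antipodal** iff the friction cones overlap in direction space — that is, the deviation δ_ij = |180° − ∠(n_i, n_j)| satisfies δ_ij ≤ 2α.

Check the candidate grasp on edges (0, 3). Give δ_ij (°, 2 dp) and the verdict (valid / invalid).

α = atan 0.6 = 30.96°;  2α = 61.93°
edge 0: e_0 = (-2.74, +1.13);  n_0 = (+0.3813, +0.9245)
edge 3: e_3 = (+3.26, +1.51);  n_3 = (+0.4203, -0.9074)
∠(n_0, n_3) = 132.74°
δ = |180° − 132.74°| = 47.26°
47.26° ≤ 2α = 61.93°  →  valid

δ = 47.26°, valid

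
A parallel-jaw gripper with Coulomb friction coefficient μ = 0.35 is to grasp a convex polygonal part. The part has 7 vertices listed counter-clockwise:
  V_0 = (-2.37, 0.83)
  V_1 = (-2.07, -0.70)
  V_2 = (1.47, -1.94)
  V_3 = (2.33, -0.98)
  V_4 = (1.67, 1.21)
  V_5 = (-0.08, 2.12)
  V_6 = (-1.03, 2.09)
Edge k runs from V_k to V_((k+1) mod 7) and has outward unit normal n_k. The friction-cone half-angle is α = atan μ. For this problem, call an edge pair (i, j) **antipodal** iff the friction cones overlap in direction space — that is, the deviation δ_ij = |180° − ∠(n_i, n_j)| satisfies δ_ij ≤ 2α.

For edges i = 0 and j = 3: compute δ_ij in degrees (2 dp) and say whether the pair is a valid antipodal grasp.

δ = 5.68°, valid

α = atan 0.35 = 19.29°;  2α = 38.58°
edge 0: e_0 = (+0.30, -1.53);  n_0 = (-0.9813, -0.1924)
edge 3: e_3 = (-0.66, +2.19);  n_3 = (+0.9575, +0.2886)
∠(n_0, n_3) = 174.32°
δ = |180° − 174.32°| = 5.68°
5.68° ≤ 2α = 38.58°  →  valid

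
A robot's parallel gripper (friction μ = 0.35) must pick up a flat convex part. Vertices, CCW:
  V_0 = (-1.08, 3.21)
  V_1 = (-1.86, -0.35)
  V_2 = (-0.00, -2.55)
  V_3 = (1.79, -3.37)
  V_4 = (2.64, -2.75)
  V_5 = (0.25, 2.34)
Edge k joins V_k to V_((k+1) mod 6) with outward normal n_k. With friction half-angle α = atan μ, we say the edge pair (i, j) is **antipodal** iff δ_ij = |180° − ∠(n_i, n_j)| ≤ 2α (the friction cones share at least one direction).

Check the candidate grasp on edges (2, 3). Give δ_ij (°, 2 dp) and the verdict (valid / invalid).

δ = 119.28°, invalid

α = atan 0.35 = 19.29°;  2α = 38.58°
edge 2: e_2 = (+1.79, -0.82);  n_2 = (-0.4165, -0.9091)
edge 3: e_3 = (+0.85, +0.62);  n_3 = (+0.5893, -0.8079)
∠(n_2, n_3) = 60.72°
δ = |180° − 60.72°| = 119.28°
119.28° > 2α = 38.58°  →  invalid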